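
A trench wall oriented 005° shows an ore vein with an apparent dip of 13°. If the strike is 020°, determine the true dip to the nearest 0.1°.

41.7°

β = acute angle between strike 020° and section 005° = 15°.
tan δ = tan α / sin β = tan 13° / sin 15° = 0.2309 / 0.2588 = 0.8920
δ = arctan(0.8920) = 41.73°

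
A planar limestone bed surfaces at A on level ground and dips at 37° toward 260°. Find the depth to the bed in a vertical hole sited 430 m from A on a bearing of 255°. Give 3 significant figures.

The hole lies 5° from the dip direction, so the down-dip offset is 430 × cos 5° = 428.36 m.
Depth = down-dip offset × tan(dip) = 428.36 × tan 37° = 428.36 × 0.7536
Depth = 322.80 m

323 m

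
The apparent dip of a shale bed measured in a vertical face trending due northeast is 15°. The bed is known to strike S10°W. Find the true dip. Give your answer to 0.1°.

25.0°

The section is 35° from the strike.
tan δ = tan α / sin β = tan 15° / sin 35° = 0.2679 / 0.5736 = 0.4672
δ = arctan(0.4672) = 25.04°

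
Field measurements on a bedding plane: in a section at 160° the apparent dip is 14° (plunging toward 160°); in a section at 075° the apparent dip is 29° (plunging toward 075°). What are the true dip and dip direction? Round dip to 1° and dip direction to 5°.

true dip 31°, dip direction 095°

The two traces are lines in the plane: v₁ = (sin 160°·cos 14°, cos 160°·cos 14°, −sin 14°), v₂ = (sin 75°·cos 29°, cos 75°·cos 29°, −sin 29°).
n = v₁ × v₂ = (0.497, -0.043, 0.845) (taken with n_z > 0).
Dip δ = arctan(|n_h|/n_z) = arctan(0.499/0.845) = 30.5°.
Dip direction = atan2(0.497, -0.043) = 95° (azimuth of n's horizontal projection).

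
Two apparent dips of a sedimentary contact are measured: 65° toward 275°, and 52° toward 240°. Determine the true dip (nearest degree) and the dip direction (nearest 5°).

Represent each trace as a vector plunging at its apparent dip toward its trend (east-north-up frame): v₁ = (-0.421, 0.037, -0.906), v₂ = (-0.533, -0.308, -0.788).
n = v₁ × v₂ = (-0.308, 0.151, 0.149) (taken with n_z > 0).
Dip δ = arctan(|n_h|/n_z) = arctan(0.343/0.149) = 66.5°.
Dip direction = azimuth of (n_x, n_y) = atan2(-0.308, 0.151) = 296°.

true dip 67°, dip direction 295°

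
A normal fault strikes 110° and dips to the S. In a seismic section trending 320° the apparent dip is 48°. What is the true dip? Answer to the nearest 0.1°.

65.8°

β = acute angle between strike 110° and section 320° = 30°.
tan(true dip) = tan 48° / sin 30° = 2.2212
true dip = arctan 2.2212 = 65.76°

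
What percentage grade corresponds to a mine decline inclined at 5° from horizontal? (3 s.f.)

8.75%

grade % = 100 × tan 5° = 100 × 0.0875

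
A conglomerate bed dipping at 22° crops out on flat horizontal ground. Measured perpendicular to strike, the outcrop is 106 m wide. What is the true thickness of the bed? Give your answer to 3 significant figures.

39.7 m

True thickness t = w · sin(dip) = 106 × sin 22°
t = 106 × 0.3746 = 39.708 m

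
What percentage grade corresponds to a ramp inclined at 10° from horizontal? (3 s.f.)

17.6%

grade % = 100 × tan 10° = 100 × 0.1763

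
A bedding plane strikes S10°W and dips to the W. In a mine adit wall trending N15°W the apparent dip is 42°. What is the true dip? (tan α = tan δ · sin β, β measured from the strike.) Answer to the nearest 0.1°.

64.9°

β = acute angle between strike S10°W and section N15°W = 25°.
tan δ = tan α / sin β = tan 42° / sin 25° = 0.9004 / 0.4226 = 2.1305
true dip = arctan 2.1305 = 64.86°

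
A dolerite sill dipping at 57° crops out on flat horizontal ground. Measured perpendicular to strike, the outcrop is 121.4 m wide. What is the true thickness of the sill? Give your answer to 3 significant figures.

102 m

True thickness t = w · sin(dip) = 121.4 × sin 57°
t = 121.4 × 0.8387 = 101.815 m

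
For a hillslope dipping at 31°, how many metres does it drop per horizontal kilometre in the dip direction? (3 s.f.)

601 m

drop per km = 1000 × tan 31° = 1000 × 0.6009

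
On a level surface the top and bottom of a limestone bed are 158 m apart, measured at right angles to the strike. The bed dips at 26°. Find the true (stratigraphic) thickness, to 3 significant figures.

69.3 m

True thickness t = w · sin(dip) = 158 × sin 26°
t = 158 × 0.4384 = 69.263 m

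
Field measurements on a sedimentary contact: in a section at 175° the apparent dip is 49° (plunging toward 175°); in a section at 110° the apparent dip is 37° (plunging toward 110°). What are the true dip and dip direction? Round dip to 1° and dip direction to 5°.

true dip 50°, dip direction 160°

The two traces are lines in the plane: v₁ = (sin 175°·cos 49°, cos 175°·cos 49°, −sin 49°), v₂ = (sin 110°·cos 37°, cos 110°·cos 37°, −sin 37°).
Cross product v₁ × v₂ gives the pole to the plane: n ∝ (0.187, -0.532, 0.475).
Dip δ = arctan(|n_h|/n_z) = arctan(0.564/0.475) = 49.9°.
Dip direction = atan2(0.187, -0.532) = 161° (azimuth of n's horizontal projection).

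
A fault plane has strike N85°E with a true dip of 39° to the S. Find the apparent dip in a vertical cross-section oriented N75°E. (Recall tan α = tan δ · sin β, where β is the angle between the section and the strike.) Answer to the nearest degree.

8°

Angle between strike (N85°E) and section (N75°E): β = 10°.
tan(apparent dip) = tan 39° · sin 10° = 0.1406
α = arctan(0.1406) = 8.00°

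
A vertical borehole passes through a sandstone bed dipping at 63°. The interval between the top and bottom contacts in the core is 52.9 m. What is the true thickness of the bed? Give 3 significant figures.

True thickness t = h · cos(dip) = 52.9 × cos 63°
t = 52.9 × 0.4540 = 24.016 m

24.0 m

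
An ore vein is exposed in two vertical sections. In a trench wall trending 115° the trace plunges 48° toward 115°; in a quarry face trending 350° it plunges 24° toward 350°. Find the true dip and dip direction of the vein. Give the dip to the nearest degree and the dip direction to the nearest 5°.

Represent each trace as a vector plunging at its apparent dip toward its trend (east-north-up frame): v₁ = (0.606, -0.283, -0.743), v₂ = (-0.159, 0.900, -0.407).
Cross product v₁ × v₂ gives the pole to the plane: n ∝ (0.784, 0.365, 0.501).
Dip δ = arctan(|n_h|/n_z) = arctan(0.864/0.501) = 59.9°.
Dip direction = azimuth of (n_x, n_y) = atan2(0.784, 0.365) = 65°.

true dip 60°, dip direction 065°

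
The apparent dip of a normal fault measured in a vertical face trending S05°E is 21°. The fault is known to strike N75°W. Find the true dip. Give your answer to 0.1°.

β = acute angle between strike N75°W and section S05°E = 70°.
tan δ = tan α / sin β = tan 21° / sin 70° = 0.3839 / 0.9397 = 0.4085
δ = arctan(0.4085) = 22.22°

22.2°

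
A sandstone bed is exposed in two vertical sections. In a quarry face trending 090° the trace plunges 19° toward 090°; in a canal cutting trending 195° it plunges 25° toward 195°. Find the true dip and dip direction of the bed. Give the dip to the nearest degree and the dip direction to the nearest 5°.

true dip 34°, dip direction 150°

Represent each trace as a vector plunging at its apparent dip toward its trend (east-north-up frame): v₁ = (0.946, 0.000, -0.326), v₂ = (-0.235, -0.875, -0.423).
The plane normal is n = v₁ × v₂ ∝ (0.285, -0.476, 0.828).
True dip = arccos(n_z / |n|) = arccos(0.8307) = 33.8°.
Dip direction = atan2(0.285, -0.476) = 149° (azimuth of n's horizontal projection).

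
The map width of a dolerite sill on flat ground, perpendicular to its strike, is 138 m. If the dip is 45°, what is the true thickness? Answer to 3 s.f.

97.6 m

True thickness t = w · sin(dip) = 138 × sin 45°
t = 138 × 0.7071 = 97.581 m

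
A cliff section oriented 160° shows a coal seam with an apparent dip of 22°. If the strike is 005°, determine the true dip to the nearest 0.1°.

43.7°

The section is 25° from the strike.
tan(true dip) = tan 22° / sin 25° = 0.9560
true dip = arctan 0.9560 = 43.71°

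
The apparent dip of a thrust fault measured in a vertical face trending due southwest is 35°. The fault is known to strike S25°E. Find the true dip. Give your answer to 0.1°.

The section is 70° from the strike.
tan δ = tan α / sin β = tan 35° / sin 70° = 0.7002 / 0.9397 = 0.7451
true dip = arctan 0.7451 = 36.69°

36.7°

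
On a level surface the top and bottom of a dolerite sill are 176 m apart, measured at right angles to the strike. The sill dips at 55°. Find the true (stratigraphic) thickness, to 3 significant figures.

True thickness t = w · sin(dip) = 176 × sin 55°
t = 176 × 0.8192 = 144.171 m

144 m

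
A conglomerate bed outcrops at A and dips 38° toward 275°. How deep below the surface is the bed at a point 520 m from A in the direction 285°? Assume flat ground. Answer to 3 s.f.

400 m

The hole lies 10° from the dip direction, so the down-dip offset is 520 × cos 10° = 512.10 m.
Depth = down-dip offset × tan(dip) = 512.10 × tan 38° = 512.10 × 0.7813
Depth = 400.10 m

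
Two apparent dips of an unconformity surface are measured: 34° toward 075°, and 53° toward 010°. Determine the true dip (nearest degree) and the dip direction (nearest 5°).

The two traces are lines in the plane: v₁ = (sin 75°·cos 34°, cos 75°·cos 34°, −sin 34°), v₂ = (sin 10°·cos 53°, cos 10°·cos 53°, −sin 53°).
n = v₁ × v₂ = (0.160, 0.581, 0.452) (taken with n_z > 0).
Dip δ = arctan(|n_h|/n_z) = arctan(0.603/0.452) = 53.1°.
The horizontal component of n points toward azimuth atan2(n_x, n_y) = 15°, the dip direction.

true dip 53°, dip direction 015°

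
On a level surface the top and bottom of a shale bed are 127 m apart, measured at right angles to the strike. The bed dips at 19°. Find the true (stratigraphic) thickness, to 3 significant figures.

41.3 m

True thickness t = w · sin(dip) = 127 × sin 19°
t = 127 × 0.3256 = 41.347 m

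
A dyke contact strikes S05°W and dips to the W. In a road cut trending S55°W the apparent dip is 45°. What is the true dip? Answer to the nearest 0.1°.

52.5°

β = acute angle between strike S05°W and section S55°W = 50°.
tan(true dip) = tan 45° / sin 50° = 1.3054
true dip = arctan 1.3054 = 52.55°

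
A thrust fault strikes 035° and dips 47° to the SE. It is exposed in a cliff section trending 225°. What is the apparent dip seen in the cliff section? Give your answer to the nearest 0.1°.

10.5°

The strike is 035° and the section trends 225°; the acute angle between them is β = 10°.
tan α = tan 47° × sin 10° = 1.0724 × 0.1736 = 0.1862
α = arctan(0.1862) = 10.55°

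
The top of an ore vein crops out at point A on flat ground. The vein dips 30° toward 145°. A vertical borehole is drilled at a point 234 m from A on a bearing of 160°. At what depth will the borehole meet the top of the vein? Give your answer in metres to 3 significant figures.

130 m

The hole lies 15° from the dip direction, so the down-dip offset is 234 × cos 15° = 226.03 m.
Depth = down-dip offset × tan(dip) = 226.03 × tan 30° = 226.03 × 0.5774
Depth = 130.50 m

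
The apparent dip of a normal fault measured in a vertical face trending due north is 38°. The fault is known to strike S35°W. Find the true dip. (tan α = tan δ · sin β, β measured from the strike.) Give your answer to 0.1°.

β = acute angle between strike S35°W and section due north = 35°.
tan δ = tan α / sin β = tan 38° / sin 35° = 0.7813 / 0.5736 = 1.3621
true dip = arctan 1.3621 = 53.72°

53.7°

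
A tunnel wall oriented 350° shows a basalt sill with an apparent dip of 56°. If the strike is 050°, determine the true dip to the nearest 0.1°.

59.7°

The section is 60° from the strike.
tan(true dip) = tan 56° / sin 60° = 1.7119
δ = arctan(1.7119) = 59.71°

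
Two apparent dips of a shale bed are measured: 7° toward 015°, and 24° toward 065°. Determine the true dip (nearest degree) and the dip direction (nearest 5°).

true dip 26°, dip direction 090°

Each apparent-dip line lies in the plane. As unit vectors (x east, y north, z up), v₁ plunges 7°→015° and v₂ plunges 24°→065°.
The plane normal is n = v₁ × v₂ ∝ (0.343, -0.004, 0.695).
tan δ = √(n_x²+n_y²)/n_z = 0.343/0.695, so δ = 26.3°.
The horizontal component of n points toward azimuth atan2(n_x, n_y) = 91°, the dip direction.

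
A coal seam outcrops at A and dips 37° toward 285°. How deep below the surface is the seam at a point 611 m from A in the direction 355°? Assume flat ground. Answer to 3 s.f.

157 m

The hole lies 70° from the dip direction, so the down-dip offset is 611 × cos 70° = 208.97 m.
Depth = down-dip offset × tan(dip) = 208.97 × tan 37° = 208.97 × 0.7536
Depth = 157.47 m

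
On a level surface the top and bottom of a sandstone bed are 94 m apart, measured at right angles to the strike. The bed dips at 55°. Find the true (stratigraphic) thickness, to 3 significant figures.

77.0 m

True thickness t = w · sin(dip) = 94 × sin 55°
t = 94 × 0.8192 = 77.000 m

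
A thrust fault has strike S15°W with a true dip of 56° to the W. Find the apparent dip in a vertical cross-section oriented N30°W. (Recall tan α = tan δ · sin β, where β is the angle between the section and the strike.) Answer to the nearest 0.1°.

The strike is S15°W and the section trends N30°W; the acute angle between them is β = 45°.
tan α = tan 56° × sin 45° = 1.4826 × 0.7071 = 1.0483
α = arctan(1.0483) = 46.35°

46.4°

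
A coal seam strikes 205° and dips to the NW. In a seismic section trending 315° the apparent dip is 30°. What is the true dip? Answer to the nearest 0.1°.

The section is 70° from the strike.
tan(true dip) = tan 30° / sin 70° = 0.6144
δ = arctan(0.6144) = 31.57°

31.6°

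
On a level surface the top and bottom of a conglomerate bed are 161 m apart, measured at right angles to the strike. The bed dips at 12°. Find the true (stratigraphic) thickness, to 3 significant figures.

True thickness t = w · sin(dip) = 161 × sin 12°
t = 161 × 0.2079 = 33.474 m

33.5 m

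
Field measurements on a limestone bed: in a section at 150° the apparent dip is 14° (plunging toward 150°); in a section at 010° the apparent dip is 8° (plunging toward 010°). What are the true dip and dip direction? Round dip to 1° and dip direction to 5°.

true dip 30°, dip direction 085°

The two traces are lines in the plane: v₁ = (sin 150°·cos 14°, cos 150°·cos 14°, −sin 14°), v₂ = (sin 10°·cos 8°, cos 10°·cos 8°, −sin 8°).
The plane normal is n = v₁ × v₂ ∝ (0.353, 0.026, 0.618).
tan δ = √(n_x²+n_y²)/n_z = 0.354/0.618, so δ = 29.8°.
Dip direction = atan2(0.353, 0.026) = 86° (azimuth of n's horizontal projection).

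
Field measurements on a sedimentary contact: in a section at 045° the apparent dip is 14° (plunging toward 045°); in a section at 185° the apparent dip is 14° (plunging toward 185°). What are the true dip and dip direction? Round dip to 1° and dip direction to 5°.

true dip 36°, dip direction 115°

Each apparent-dip line lies in the plane. As unit vectors (x east, y north, z up), v₁ plunges 14°→045° and v₂ plunges 14°→185°.
Cross product v₁ × v₂ gives the pole to the plane: n ∝ (0.400, -0.186, 0.605).
tan δ = √(n_x²+n_y²)/n_z = 0.441/0.605, so δ = 36.1°.
Dip direction = atan2(0.400, -0.186) = 115° (azimuth of n's horizontal projection).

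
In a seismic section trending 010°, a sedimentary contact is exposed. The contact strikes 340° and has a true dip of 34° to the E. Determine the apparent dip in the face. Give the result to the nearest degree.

19°

The section lies 30° from the strike.
tan α = tan 34° × sin 30° = 0.6745 × 0.5000 = 0.3373
α = arctan(0.3373) = 18.64°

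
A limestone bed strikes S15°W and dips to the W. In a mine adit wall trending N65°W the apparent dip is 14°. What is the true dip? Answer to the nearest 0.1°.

14.2°

The section is 80° from the strike.
tan δ = tan α / sin β = tan 14° / sin 80° = 0.2493 / 0.9848 = 0.2532
δ = arctan(0.2532) = 14.21°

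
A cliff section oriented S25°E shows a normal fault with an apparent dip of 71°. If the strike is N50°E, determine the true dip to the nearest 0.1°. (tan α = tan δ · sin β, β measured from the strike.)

The section is 75° from the strike.
tan δ = tan α / sin β = tan 71° / sin 75° = 2.9042 / 0.9659 = 3.0067
δ = arctan(3.0067) = 71.60°

71.6°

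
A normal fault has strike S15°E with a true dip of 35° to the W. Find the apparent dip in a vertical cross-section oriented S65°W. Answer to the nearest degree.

35°

The strike is S15°E and the section trends S65°W; the acute angle between them is β = 80°.
tan(apparent dip) = tan 35° · sin 80° = 0.6896
apparent dip = arctan 0.6896 = 34.59°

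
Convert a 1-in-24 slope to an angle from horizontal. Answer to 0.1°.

tan θ = 1/24 = 0.0417
θ = arctan(0.0417) = 2.39°

2.4°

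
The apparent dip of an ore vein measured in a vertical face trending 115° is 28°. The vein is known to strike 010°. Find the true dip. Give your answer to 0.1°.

28.8°

β = acute angle between strike 010° and section 115° = 75°.
tan(true dip) = tan 28° / sin 75° = 0.5505
true dip = arctan 0.5505 = 28.83°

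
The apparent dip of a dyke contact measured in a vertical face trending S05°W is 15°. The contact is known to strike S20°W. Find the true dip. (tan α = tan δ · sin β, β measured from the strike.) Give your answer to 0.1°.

The section is 15° from the strike.
tan(true dip) = tan 15° / sin 15° = 1.0353
true dip = arctan 1.0353 = 45.99°

46.0°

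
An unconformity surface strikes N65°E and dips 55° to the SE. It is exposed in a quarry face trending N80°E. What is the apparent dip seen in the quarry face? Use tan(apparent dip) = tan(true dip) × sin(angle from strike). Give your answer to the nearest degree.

20°

Angle between strike (N65°E) and section (N80°E): β = 15°.
tan(apparent dip) = tan 55° · sin 15° = 0.3696
α = arctan(0.3696) = 20.29°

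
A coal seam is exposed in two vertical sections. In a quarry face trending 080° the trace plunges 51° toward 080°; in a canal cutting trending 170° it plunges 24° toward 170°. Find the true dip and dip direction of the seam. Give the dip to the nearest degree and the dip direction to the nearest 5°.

true dip 53°, dip direction 100°

Represent each trace as a vector plunging at its apparent dip toward its trend (east-north-up frame): v₁ = (0.620, 0.109, -0.777), v₂ = (0.159, -0.900, -0.407).
n = v₁ × v₂ = (0.744, -0.129, 0.575) (taken with n_z > 0).
True dip = arccos(n_z / |n|) = arccos(0.6060) = 52.7°.
Dip direction = azimuth of (n_x, n_y) = atan2(0.744, -0.129) = 100°.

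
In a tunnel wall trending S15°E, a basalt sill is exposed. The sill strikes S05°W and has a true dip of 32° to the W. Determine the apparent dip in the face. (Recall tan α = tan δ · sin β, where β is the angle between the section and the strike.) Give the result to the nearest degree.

Angle between strike (S05°W) and section (S15°E): β = 20°.
tan(apparent dip) = tan 32° · sin 20° = 0.2137
α = arctan(0.2137) = 12.06°

12°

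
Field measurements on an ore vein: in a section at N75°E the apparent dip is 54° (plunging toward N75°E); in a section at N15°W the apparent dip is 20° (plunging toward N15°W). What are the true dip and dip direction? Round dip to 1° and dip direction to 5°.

Represent each trace as a vector plunging at its apparent dip toward its trend (east-north-up frame): v₁ = (0.568, 0.152, -0.809), v₂ = (-0.243, 0.908, -0.342).
n = v₁ × v₂ = (0.682, 0.391, 0.552) (taken with n_z > 0).
Dip δ = arctan(|n_h|/n_z) = arctan(0.786/0.552) = 54.9°.
The horizontal component of n points toward azimuth atan2(n_x, n_y) = 60°, the dip direction.

true dip 55°, dip direction 060°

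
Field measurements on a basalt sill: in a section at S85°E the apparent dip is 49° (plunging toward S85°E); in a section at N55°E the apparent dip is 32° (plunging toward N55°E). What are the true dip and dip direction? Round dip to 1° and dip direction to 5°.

true dip 51°, dip direction 115°

Represent each trace as a vector plunging at its apparent dip toward its trend (east-north-up frame): v₁ = (0.654, -0.057, -0.755), v₂ = (0.695, 0.486, -0.530).
n = v₁ × v₂ = (0.397, -0.178, 0.358) (taken with n_z > 0).
True dip = arccos(n_z / |n|) = arccos(0.6347) = 50.6°.
The horizontal component of n points toward azimuth atan2(n_x, n_y) = 114°, the dip direction.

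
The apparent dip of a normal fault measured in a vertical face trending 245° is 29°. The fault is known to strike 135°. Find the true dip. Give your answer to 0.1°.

The section is 70° from the strike.
tan(true dip) = tan 29° / sin 70° = 0.5899
δ = arctan(0.5899) = 30.54°

30.5°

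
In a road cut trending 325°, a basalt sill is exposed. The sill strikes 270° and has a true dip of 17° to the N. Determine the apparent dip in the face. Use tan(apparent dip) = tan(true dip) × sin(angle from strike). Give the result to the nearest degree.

14°

The section lies 55° from the strike.
tan(apparent dip) = tan 17° · sin 55° = 0.2504
α = arctan(0.2504) = 14.06°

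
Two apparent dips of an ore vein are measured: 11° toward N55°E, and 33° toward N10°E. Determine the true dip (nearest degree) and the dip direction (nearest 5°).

true dip 37°, dip direction 340°

Represent each trace as a vector plunging at its apparent dip toward its trend (east-north-up frame): v₁ = (0.804, 0.563, -0.191), v₂ = (0.146, 0.826, -0.545).
n = v₁ × v₂ = (-0.149, 0.410, 0.582) (taken with n_z > 0).
True dip = arccos(n_z / |n|) = arccos(0.8001) = 36.9°.
The horizontal component of n points toward azimuth atan2(n_x, n_y) = 340°, the dip direction.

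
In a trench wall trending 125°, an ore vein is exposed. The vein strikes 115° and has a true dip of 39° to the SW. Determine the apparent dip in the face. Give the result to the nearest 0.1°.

8.0°

Angle between strike (115°) and section (125°): β = 10°.
tan α = tan 39° × sin 10° = 0.8098 × 0.1736 = 0.1406
apparent dip = arctan 0.1406 = 8.00°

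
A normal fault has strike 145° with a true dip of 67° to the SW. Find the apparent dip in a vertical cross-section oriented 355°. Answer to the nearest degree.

The strike is 145° and the section trends 355°; the acute angle between them is β = 30°.
tan α = tan 67° × sin 30° = 2.3559 × 0.5000 = 1.1779
α = arctan(1.1779) = 49.67°

50°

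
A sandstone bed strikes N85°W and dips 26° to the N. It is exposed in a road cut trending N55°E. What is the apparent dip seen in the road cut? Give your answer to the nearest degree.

17°

The section lies 40° from the strike.
tan α = tan 26° × sin 40° = 0.4877 × 0.6428 = 0.3135
apparent dip = arctan 0.3135 = 17.41°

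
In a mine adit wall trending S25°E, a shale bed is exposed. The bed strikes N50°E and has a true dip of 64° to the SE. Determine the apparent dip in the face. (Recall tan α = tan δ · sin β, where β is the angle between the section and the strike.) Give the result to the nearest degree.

63°

The strike is N50°E and the section trends S25°E; the acute angle between them is β = 75°.
tan(apparent dip) = tan 64° · sin 75° = 1.9804
α = arctan(1.9804) = 63.21°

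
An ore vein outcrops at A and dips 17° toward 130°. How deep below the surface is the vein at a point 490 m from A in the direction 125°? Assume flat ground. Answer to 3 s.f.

149 m

The hole lies 5° from the dip direction, so the down-dip offset is 490 × cos 5° = 488.14 m.
Depth = down-dip offset × tan(dip) = 488.14 × tan 17° = 488.14 × 0.3057
Depth = 149.24 m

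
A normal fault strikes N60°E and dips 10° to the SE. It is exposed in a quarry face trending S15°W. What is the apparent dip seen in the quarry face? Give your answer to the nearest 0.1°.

7.1°

Angle between strike (N60°E) and section (S15°W): β = 45°.
tan α = tan 10° × sin 45° = 0.1763 × 0.7071 = 0.1247
apparent dip = arctan 0.1247 = 7.11°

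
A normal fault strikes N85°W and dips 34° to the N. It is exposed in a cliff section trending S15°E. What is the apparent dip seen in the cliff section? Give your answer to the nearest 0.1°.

Angle between strike (N85°W) and section (S15°E): β = 70°.
tan(apparent dip) = tan 34° · sin 70° = 0.6338
apparent dip = arctan 0.6338 = 32.37°

32.4°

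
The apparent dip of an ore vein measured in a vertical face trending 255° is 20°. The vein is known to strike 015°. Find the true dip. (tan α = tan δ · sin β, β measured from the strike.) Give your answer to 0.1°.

22.8°

The section is 60° from the strike.
tan δ = tan α / sin β = tan 20° / sin 60° = 0.3640 / 0.8660 = 0.4203
δ = arctan(0.4203) = 22.80°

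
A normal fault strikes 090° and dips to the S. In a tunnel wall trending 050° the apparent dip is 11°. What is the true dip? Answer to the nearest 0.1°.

The section is 40° from the strike.
tan δ = tan α / sin β = tan 11° / sin 40° = 0.1944 / 0.6428 = 0.3024
δ = arctan(0.3024) = 16.83°

16.8°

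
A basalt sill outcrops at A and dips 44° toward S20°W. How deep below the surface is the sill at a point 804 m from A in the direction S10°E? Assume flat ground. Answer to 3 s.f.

The hole lies 30° from the dip direction, so the down-dip offset is 804 × cos 30° = 696.28 m.
Depth = down-dip offset × tan(dip) = 696.28 × tan 44° = 696.28 × 0.9657
Depth = 672.39 m

672 m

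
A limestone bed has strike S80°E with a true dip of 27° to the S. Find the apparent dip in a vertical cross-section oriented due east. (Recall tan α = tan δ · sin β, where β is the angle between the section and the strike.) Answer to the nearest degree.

Angle between strike (S80°E) and section (due east): β = 10°.
tan α = tan 27° × sin 10° = 0.5095 × 0.1736 = 0.0885
apparent dip = arctan 0.0885 = 5.06°

5°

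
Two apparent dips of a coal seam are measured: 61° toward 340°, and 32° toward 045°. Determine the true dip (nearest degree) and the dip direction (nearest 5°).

true dip 61°, dip direction 335°

The two traces are lines in the plane: v₁ = (sin 340°·cos 61°, cos 340°·cos 61°, −sin 61°), v₂ = (sin 45°·cos 32°, cos 45°·cos 32°, −sin 32°).
n = v₁ × v₂ = (-0.283, 0.612, 0.373) (taken with n_z > 0).
Dip δ = arctan(|n_h|/n_z) = arctan(0.675/0.373) = 61.1°.
Dip direction = atan2(-0.283, 0.612) = 335° (azimuth of n's horizontal projection).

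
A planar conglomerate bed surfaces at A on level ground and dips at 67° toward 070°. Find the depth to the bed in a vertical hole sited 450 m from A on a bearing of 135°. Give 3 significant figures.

The hole lies 65° from the dip direction, so the down-dip offset is 450 × cos 65° = 190.18 m.
Depth = down-dip offset × tan(dip) = 190.18 × tan 67° = 190.18 × 2.3559
Depth = 448.03 m

448 m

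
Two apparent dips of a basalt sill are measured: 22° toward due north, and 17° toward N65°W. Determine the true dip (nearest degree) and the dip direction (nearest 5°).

Represent each trace as a vector plunging at its apparent dip toward its trend (east-north-up frame): v₁ = (0.000, 0.927, -0.375), v₂ = (-0.867, 0.404, -0.292).
The plane normal is n = v₁ × v₂ ∝ (-0.120, 0.325, 0.804).
Dip δ = arctan(|n_h|/n_z) = arctan(0.346/0.804) = 23.3°.
Dip direction = atan2(-0.120, 0.325) = 340° (azimuth of n's horizontal projection).

true dip 23°, dip direction 340°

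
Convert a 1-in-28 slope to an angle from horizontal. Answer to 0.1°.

2.0°

tan θ = 1/28 = 0.0357
θ = arctan(0.0357) = 2.05°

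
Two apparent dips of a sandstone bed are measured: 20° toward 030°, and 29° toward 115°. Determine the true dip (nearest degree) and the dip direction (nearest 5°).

Each apparent-dip line lies in the plane. As unit vectors (x east, y north, z up), v₁ plunges 20°→030° and v₂ plunges 29°→115°.
n = v₁ × v₂ = (0.521, 0.043, 0.819) (taken with n_z > 0).
tan δ = √(n_x²+n_y²)/n_z = 0.523/0.819, so δ = 32.6°.
Dip direction = azimuth of (n_x, n_y) = atan2(0.521, 0.043) = 85°.

true dip 33°, dip direction 085°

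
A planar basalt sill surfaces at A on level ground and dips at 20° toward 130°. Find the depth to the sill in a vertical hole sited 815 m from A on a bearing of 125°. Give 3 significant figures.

The hole lies 5° from the dip direction, so the down-dip offset is 815 × cos 5° = 811.90 m.
Depth = down-dip offset × tan(dip) = 811.90 × tan 20° = 811.90 × 0.3640
Depth = 295.51 m

296 m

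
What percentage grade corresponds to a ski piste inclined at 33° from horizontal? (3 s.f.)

grade % = 100 × tan 33° = 100 × 0.6494

64.9%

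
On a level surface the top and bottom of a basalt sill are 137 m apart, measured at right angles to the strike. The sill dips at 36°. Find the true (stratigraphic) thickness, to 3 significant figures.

80.5 m

True thickness t = w · sin(dip) = 137 × sin 36°
t = 137 × 0.5878 = 80.527 m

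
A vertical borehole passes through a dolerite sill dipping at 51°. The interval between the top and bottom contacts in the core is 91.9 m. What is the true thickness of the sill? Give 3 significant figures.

True thickness t = h · cos(dip) = 91.9 × cos 51°
t = 91.9 × 0.6293 = 57.835 m

57.8 m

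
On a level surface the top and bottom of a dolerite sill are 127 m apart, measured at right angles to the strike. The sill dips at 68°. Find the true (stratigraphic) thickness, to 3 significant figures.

118 m

True thickness t = w · sin(dip) = 127 × sin 68°
t = 127 × 0.9272 = 117.752 m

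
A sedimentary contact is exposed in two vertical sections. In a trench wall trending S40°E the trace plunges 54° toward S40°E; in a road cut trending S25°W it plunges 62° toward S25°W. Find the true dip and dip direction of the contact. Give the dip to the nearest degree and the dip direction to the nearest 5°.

Each apparent-dip line lies in the plane. As unit vectors (x east, y north, z up), v₁ plunges 54°→S40°E and v₂ plunges 62°→S25°W.
Cross product v₁ × v₂ gives the pole to the plane: n ∝ (-0.053, -0.494, 0.250).
Dip δ = arctan(|n_h|/n_z) = arctan(0.497/0.250) = 63.3°.
Dip direction = atan2(-0.053, -0.494) = 186° (azimuth of n's horizontal projection).

true dip 63°, dip direction 185°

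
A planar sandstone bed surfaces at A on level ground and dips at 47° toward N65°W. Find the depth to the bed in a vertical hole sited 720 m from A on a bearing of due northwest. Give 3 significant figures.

726 m

The hole lies 20° from the dip direction, so the down-dip offset is 720 × cos 20° = 676.58 m.
Depth = down-dip offset × tan(dip) = 676.58 × tan 47° = 676.58 × 1.0724
Depth = 725.54 m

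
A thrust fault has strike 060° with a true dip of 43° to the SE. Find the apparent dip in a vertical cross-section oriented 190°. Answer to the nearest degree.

The section lies 50° from the strike.
tan(apparent dip) = tan 43° · sin 50° = 0.7143
α = arctan(0.7143) = 35.54°

36°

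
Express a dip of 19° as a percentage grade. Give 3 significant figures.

grade % = 100 × tan 19° = 100 × 0.3443

34.4%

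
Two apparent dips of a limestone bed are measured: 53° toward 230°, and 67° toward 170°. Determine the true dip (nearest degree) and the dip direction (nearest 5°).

true dip 67°, dip direction 175°

Represent each trace as a vector plunging at its apparent dip toward its trend (east-north-up frame): v₁ = (-0.461, -0.387, -0.799), v₂ = (0.068, -0.385, -0.921).
The plane normal is n = v₁ × v₂ ∝ (0.049, -0.479, 0.204).
tan δ = √(n_x²+n_y²)/n_z = 0.481/0.204, so δ = 67.1°.
Dip direction = azimuth of (n_x, n_y) = atan2(0.049, -0.479) = 174°.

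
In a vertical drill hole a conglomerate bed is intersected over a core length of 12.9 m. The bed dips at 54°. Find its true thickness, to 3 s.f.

7.58 m

True thickness t = h · cos(dip) = 12.9 × cos 54°
t = 12.9 × 0.5878 = 7.582 m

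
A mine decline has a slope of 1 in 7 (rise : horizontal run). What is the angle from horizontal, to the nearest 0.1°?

tan θ = 1/7 = 0.1429
θ = arctan(0.1429) = 8.13°

8.1°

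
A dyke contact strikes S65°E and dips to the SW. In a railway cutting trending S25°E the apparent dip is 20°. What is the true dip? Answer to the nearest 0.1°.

29.5°

β = acute angle between strike S65°E and section S25°E = 40°.
tan δ = tan α / sin β = tan 20° / sin 40° = 0.3640 / 0.6428 = 0.5662
δ = arctan(0.5662) = 29.52°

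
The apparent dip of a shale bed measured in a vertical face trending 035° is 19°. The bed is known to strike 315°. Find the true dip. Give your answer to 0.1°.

19.3°

The section is 80° from the strike.
tan δ = tan α / sin β = tan 19° / sin 80° = 0.3443 / 0.9848 = 0.3496
δ = arctan(0.3496) = 19.27°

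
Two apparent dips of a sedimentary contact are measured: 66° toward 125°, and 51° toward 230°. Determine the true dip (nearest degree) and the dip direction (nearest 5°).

true dip 71°, dip direction 165°

Represent each trace as a vector plunging at its apparent dip toward its trend (east-north-up frame): v₁ = (0.333, -0.233, -0.914), v₂ = (-0.482, -0.405, -0.777).
Cross product v₁ × v₂ gives the pole to the plane: n ∝ (0.188, -0.699, 0.247).
tan δ = √(n_x²+n_y²)/n_z = 0.724/0.247, so δ = 71.2°.
Dip direction = atan2(0.188, -0.699) = 165° (azimuth of n's horizontal projection).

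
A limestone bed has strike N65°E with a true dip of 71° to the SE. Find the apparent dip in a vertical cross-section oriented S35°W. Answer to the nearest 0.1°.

55.4°

The section lies 30° from the strike.
tan(apparent dip) = tan 71° · sin 30° = 1.4521
α = arctan(1.4521) = 55.45°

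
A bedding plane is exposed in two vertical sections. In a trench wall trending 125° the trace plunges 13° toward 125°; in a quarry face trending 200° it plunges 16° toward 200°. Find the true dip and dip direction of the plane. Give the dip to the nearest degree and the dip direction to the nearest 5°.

Represent each trace as a vector plunging at its apparent dip toward its trend (east-north-up frame): v₁ = (0.798, -0.559, -0.225), v₂ = (-0.329, -0.903, -0.276).
Cross product v₁ × v₂ gives the pole to the plane: n ∝ (0.049, -0.294, 0.905).
True dip = arccos(n_z / |n|) = arccos(0.9498) = 18.2°.
Dip direction = atan2(0.049, -0.294) = 171° (azimuth of n's horizontal projection).

true dip 18°, dip direction 170°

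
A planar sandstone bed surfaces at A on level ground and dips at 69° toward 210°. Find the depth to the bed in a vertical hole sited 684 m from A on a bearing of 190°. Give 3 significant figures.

1670 m

The hole lies 20° from the dip direction, so the down-dip offset is 684 × cos 20° = 642.75 m.
Depth = down-dip offset × tan(dip) = 642.75 × tan 69° = 642.75 × 2.6051
Depth = 1674.42 m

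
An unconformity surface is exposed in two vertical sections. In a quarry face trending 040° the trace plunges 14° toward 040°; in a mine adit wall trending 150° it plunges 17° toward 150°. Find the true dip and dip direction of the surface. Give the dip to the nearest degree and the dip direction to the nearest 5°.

true dip 26°, dip direction 100°

Represent each trace as a vector plunging at its apparent dip toward its trend (east-north-up frame): v₁ = (0.624, 0.743, -0.242), v₂ = (0.478, -0.828, -0.292).
The plane normal is n = v₁ × v₂ ∝ (0.418, -0.067, 0.872).
Dip δ = arctan(|n_h|/n_z) = arctan(0.423/0.872) = 25.9°.
The horizontal component of n points toward azimuth atan2(n_x, n_y) = 99°, the dip direction.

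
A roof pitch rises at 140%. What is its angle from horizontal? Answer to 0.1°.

tan θ = 140/100 = 1.4000
θ = arctan(1.4000) = 54.46°

54.5°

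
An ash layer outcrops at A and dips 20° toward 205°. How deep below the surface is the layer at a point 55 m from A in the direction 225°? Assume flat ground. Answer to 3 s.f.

The hole lies 20° from the dip direction, so the down-dip offset is 55 × cos 20° = 51.68 m.
Depth = down-dip offset × tan(dip) = 51.68 × tan 20° = 51.68 × 0.3640
Depth = 18.81 m

18.8 m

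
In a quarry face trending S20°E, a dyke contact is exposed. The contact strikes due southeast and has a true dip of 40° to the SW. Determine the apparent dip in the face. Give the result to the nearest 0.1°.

Angle between strike (due southeast) and section (S20°E): β = 25°.
tan(apparent dip) = tan 40° · sin 25° = 0.3546
α = arctan(0.3546) = 19.53°

19.5°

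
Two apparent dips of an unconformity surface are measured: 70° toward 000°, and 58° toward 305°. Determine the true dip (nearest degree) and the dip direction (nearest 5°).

true dip 70°, dip direction 000°

Each apparent-dip line lies in the plane. As unit vectors (x east, y north, z up), v₁ plunges 70°→000° and v₂ plunges 58°→305°.
Cross product v₁ × v₂ gives the pole to the plane: n ∝ (-0.004, 0.408, 0.148).
Dip δ = arctan(|n_h|/n_z) = arctan(0.408/0.148) = 70.0°.
The horizontal component of n points toward azimuth atan2(n_x, n_y) = 359°, the dip direction.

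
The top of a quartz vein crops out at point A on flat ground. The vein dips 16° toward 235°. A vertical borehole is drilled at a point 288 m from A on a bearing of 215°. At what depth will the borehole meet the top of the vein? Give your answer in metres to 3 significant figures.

The hole lies 20° from the dip direction, so the down-dip offset is 288 × cos 20° = 270.63 m.
Depth = down-dip offset × tan(dip) = 270.63 × tan 16° = 270.63 × 0.2867
Depth = 77.60 m

77.6 m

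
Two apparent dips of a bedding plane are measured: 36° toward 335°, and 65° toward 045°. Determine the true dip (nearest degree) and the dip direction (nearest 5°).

true dip 65°, dip direction 045°

Represent each trace as a vector plunging at its apparent dip toward its trend (east-north-up frame): v₁ = (-0.342, 0.733, -0.588), v₂ = (0.299, 0.299, -0.906).
Cross product v₁ × v₂ gives the pole to the plane: n ∝ (0.489, 0.486, 0.321).
True dip = arccos(n_z / |n|) = arccos(0.4226) = 65.0°.
The horizontal component of n points toward azimuth atan2(n_x, n_y) = 45°, the dip direction.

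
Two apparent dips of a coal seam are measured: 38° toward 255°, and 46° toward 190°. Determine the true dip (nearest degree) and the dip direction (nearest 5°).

true dip 48°, dip direction 210°

Each apparent-dip line lies in the plane. As unit vectors (x east, y north, z up), v₁ plunges 38°→255° and v₂ plunges 46°→190°.
n = v₁ × v₂ = (-0.274, -0.473, 0.496) (taken with n_z > 0).
True dip = arccos(n_z / |n|) = arccos(0.6717) = 47.8°.
The horizontal component of n points toward azimuth atan2(n_x, n_y) = 210°, the dip direction.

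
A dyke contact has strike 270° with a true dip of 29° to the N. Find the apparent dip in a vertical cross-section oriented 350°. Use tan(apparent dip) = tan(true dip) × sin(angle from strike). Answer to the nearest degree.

29°

Angle between strike (270°) and section (350°): β = 80°.
tan(apparent dip) = tan 29° · sin 80° = 0.5459
apparent dip = arctan 0.5459 = 28.63°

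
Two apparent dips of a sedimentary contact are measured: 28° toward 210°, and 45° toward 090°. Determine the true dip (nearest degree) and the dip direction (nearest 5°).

Each apparent-dip line lies in the plane. As unit vectors (x east, y north, z up), v₁ plunges 28°→210° and v₂ plunges 45°→090°.
n = v₁ × v₂ = (0.541, -0.644, 0.541) (taken with n_z > 0).
Dip δ = arctan(|n_h|/n_z) = arctan(0.841/0.541) = 57.3°.
Dip direction = azimuth of (n_x, n_y) = atan2(0.541, -0.644) = 140°.

true dip 57°, dip direction 140°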